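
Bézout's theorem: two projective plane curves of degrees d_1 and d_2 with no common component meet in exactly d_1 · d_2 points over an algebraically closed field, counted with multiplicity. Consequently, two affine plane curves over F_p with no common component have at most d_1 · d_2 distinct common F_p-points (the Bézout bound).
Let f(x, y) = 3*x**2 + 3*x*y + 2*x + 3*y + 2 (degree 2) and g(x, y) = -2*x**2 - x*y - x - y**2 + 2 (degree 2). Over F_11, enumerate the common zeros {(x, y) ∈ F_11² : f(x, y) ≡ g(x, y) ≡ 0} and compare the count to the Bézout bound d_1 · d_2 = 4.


Common zeros: {(8, 2)}; count = 1; Bézout bound = 4.

deg(f) = 2, deg(g) = 2, so Bézout bound = 4.
Scan x ∈ F_11. For each x, list the y ∈ F_11 with f(x, y) ≡ 0 and those with g(x, y) ≡ 0 (mod 11); the common zeros in that column are the intersection.
  x = 0: f ≡ 0 at y ∈ {3}; g ≡ 0 at y ∈ ∅; common: ∅.
  x = 1: f ≡ 0 at y ∈ {8}; g ≡ 0 at y ∈ ∅; common: ∅.
  x = 2: f ≡ 0 at y ∈ {9}; g ≡ 0 at y ∈ {1, 8}; common: ∅.
  x = 3: f ≡ 0 at y ∈ {9}; g ≡ 0 at y ∈ ∅; common: ∅.
  x = 4: f ≡ 0 at y ∈ {2}; g ≡ 0 at y ∈ {3, 4}; common: ∅.
  x = 5: f ≡ 0 at y ∈ {8}; g ≡ 0 at y ∈ {3}; common: ∅.
  x = 6: f ≡ 0 at y ∈ {1}; g ≡ 0 at y ∈ ∅; common: ∅.
  x = 7: f ≡ 0 at y ∈ {1}; g ≡ 0 at y ∈ {2}; common: ∅.
  x = 8: f ≡ 0 at y ∈ {2}; g ≡ 0 at y ∈ {1, 2}; common: {2}.
  x = 9: f ≡ 0 at y ∈ {7}; g ≡ 0 at y ∈ ∅; common: ∅.
  x = 10: f ≡ 0 at y ∈ ∅; g ≡ 0 at y ∈ {4, 8}; common: ∅.
Collecting: common zeros = {(8, 2)}, so the count is 1.
Comparison with the Bézout bound: 1 ≤ 4 = deg(f)·deg(g), as expected for curves with no common component (the affine F_11-count falls short of the bound because intersections may lie at infinity, over extension fields, or carry multiplicity).


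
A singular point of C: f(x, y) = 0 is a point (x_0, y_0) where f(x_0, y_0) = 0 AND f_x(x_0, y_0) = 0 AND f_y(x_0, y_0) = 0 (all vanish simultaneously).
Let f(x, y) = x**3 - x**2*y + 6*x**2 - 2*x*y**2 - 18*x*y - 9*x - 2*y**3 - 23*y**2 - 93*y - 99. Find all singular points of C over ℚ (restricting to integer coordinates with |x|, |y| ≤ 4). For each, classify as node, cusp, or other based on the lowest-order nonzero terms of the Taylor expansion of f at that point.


Singular points: {(-3, -3)}; classification: cusp.

Compute partial derivatives:
  f_x = 3*x**2 - 2*x*y + 12*x - 2*y**2 - 18*y - 9.
  f_y = -x**2 - 4*x*y - 18*x - 6*y**2 - 46*y - 93.
Scan x_0 ∈ {−4, ..., 4}. For each x_0, f_y(x_0, y) is a polynomial in y; find its integer roots y ∈ {−4, ..., 4}, then test f_x and f at those candidates.
  x = -4: f_y(-4, y) = -6*y**2 - 30*y - 37; no integer root y with |y| ≤ 4.
  x = -3: f_y(-3, y) = -6*y**2 - 34*y - 48; vanishes at y ∈ {-3}. (-3, -3): f_x = 0, f = 0 — SINGULAR.
  x = -2: f_y(-2, y) = -6*y**2 - 38*y - 61; no integer root y with |y| ≤ 4.
  x = -1: f_y(-1, y) = -6*y**2 - 42*y - 76; no integer root y with |y| ≤ 4.
  x = 0: f_y(0, y) = -6*y**2 - 46*y - 93; no integer root y with |y| ≤ 4.
  x = 1: f_y(1, y) = -6*y**2 - 50*y - 112; no integer root y with |y| ≤ 4.
  x = 2: f_y(2, y) = -6*y**2 - 54*y - 133; no integer root y with |y| ≤ 4.
  x = 3: f_y(3, y) = -6*y**2 - 58*y - 156; no integer root y with |y| ≤ 4.
  x = 4: f_y(4, y) = -6*y**2 - 62*y - 181; no integer root y with |y| ≤ 4.
Only singular point on the grid: (-3, -3).
Classify: substitute x = -3 + u, y = -3 + v and expand: f = u**3 - u**2*v - 2*u*v**2 - 2*v**3 + v**2.
No constant or linear terms (consistent with a singular point). Quadratic part: v**2. Cubic part: u**3 - u**2*v - 2*u*v**2 - 2*v**3.
The quadratic part v**2 is a perfect square, so there is a single (double) tangent line v = 0, i.e. y = -3. Restricting the cubic part to that line (v = 0) leaves u**3 ≠ 0, so f is not divisible by v and the branch is v² ≈ -u**3 to lowest order — this is a cusp.
Classification: cusp.


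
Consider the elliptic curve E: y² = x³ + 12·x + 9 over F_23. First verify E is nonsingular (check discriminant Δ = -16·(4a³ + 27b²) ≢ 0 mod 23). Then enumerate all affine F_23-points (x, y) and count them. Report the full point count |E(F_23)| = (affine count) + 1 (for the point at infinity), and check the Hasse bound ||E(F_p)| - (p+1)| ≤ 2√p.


Affine points = {(0, 3), (0, 20), (2, 8), (2, 15), (3, 7), (3, 16), (4, 11), (4, 12), (9, 8), (9, 15), (10, 5), (10, 18), (11, 0), (12, 8), (12, 15), (13, 4), (13, 19), (14, 0), (18, 10), (18, 13), (19, 9), (19, 14), (21, 0)}; affine count = 23; |E(F_23)| = 24.

Discriminant check: Δ ∝ 4a³ + 27b² = 4·12³ + 27·9² = 4·1728 + 27·81 ≡ 14 (mod 23). Nonzero ⇒ E is nonsingular.
For each x ∈ F_23, compute rhs = x³ + 12·x + 9 mod 23, then count y ∈ F_23 with y² ≡ rhs.
  x = 0: rhs = 9, matching y values: 3, 20 (2 points).
  x = 1: rhs = 22, matching y values: none (0 points).
  x = 2: rhs = 18, matching y values: 8, 15 (2 points).
  x = 3: rhs = 3, matching y values: 7, 16 (2 points).
  x = 4: rhs = 6, matching y values: 11, 12 (2 points).
  x = 5: rhs = 10, matching y values: none (0 points).
  x = 6: rhs = 21, matching y values: none (0 points).
  x = 7: rhs = 22, matching y values: none (0 points).
  x = 8: rhs = 19, matching y values: none (0 points).
  x = 9: rhs = 18, matching y values: 8, 15 (2 points).
  x = 10: rhs = 2, matching y values: 5, 18 (2 points).
  x = 11: rhs = 0, matching y values: 0 (1 points).
  x = 12: rhs = 18, matching y values: 8, 15 (2 points).
  x = 13: rhs = 16, matching y values: 4, 19 (2 points).
  x = 14: rhs = 0, matching y values: 0 (1 points).
  x = 15: rhs = 22, matching y values: none (0 points).
  x = 16: rhs = 19, matching y values: none (0 points).
  x = 17: rhs = 20, matching y values: none (0 points).
  x = 18: rhs = 8, matching y values: 10, 13 (2 points).
  x = 19: rhs = 12, matching y values: 9, 14 (2 points).
  x = 20: rhs = 15, matching y values: none (0 points).
  x = 21: rhs = 0, matching y values: 0 (1 points).
  x = 22: rhs = 19, matching y values: none (0 points).
Total affine count: 23.
Full point count |E(F_23)| = 23 + 1 = 24.
Hasse bound: |24 − (23+1)| = |0| = 0 ≤ 2√23 ≈ 9.5917 ✓.


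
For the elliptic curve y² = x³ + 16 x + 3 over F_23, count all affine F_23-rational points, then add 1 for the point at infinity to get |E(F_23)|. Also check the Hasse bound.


Affine points = {(0, 7), (0, 16), (3, 3), (3, 20), (4, 4), (4, 19), (5, 1), (5, 22), (6, 4), (6, 19), (9, 5), (9, 18), (10, 6), (10, 17), (13, 4), (13, 19), (14, 2), (14, 21), (16, 10), (16, 13), (17, 6), (17, 17), (19, 6), (19, 17), (21, 3), (21, 20), (22, 3), (22, 20)}; affine count = 28; |E(F_23)| = 29.

Discriminant check: Δ ∝ 4a³ + 27b² = 4·16³ + 27·3² = 4·4096 + 27·9 ≡ 21 (mod 23). Nonzero ⇒ E is nonsingular.
For each x ∈ F_23, compute rhs = x³ + 16·x + 3 mod 23, then count y ∈ F_23 with y² ≡ rhs.
  x = 0: rhs = 3, matching y values: 7, 16 (2 points).
  x = 1: rhs = 20, matching y values: none (0 points).
  x = 2: rhs = 20, matching y values: none (0 points).
  x = 3: rhs = 9, matching y values: 3, 20 (2 points).
  x = 4: rhs = 16, matching y values: 4, 19 (2 points).
  x = 5: rhs = 1, matching y values: 1, 22 (2 points).
  x = 6: rhs = 16, matching y values: 4, 19 (2 points).
  x = 7: rhs = 21, matching y values: none (0 points).
  x = 8: rhs = 22, matching y values: none (0 points).
  x = 9: rhs = 2, matching y values: 5, 18 (2 points).
  x = 10: rhs = 13, matching y values: 6, 17 (2 points).
  x = 11: rhs = 15, matching y values: none (0 points).
  x = 12: rhs = 14, matching y values: none (0 points).
  x = 13: rhs = 16, matching y values: 4, 19 (2 points).
  x = 14: rhs = 4, matching y values: 2, 21 (2 points).
  x = 15: rhs = 7, matching y values: none (0 points).
  x = 16: rhs = 8, matching y values: 10, 13 (2 points).
  x = 17: rhs = 13, matching y values: 6, 17 (2 points).
  x = 18: rhs = 5, matching y values: none (0 points).
  x = 19: rhs = 13, matching y values: 6, 17 (2 points).
  x = 20: rhs = 20, matching y values: none (0 points).
  x = 21: rhs = 9, matching y values: 3, 20 (2 points).
  x = 22: rhs = 9, matching y values: 3, 20 (2 points).
Total affine count: 28.
Full point count |E(F_23)| = 28 + 1 = 29.
Hasse bound: |29 − (23+1)| = |5| = 5 ≤ 2√23 ≈ 9.5917 ✓.


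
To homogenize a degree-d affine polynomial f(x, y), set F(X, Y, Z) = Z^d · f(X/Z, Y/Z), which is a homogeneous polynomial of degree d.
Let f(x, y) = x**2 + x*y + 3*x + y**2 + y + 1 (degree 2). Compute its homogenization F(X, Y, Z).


F(X, Y, Z) = X**2 + X*Y + 3*X*Z + Y**2 + Y*Z + Z**2

deg(f) = 2.
Substitute x = X/Z, y = Y/Z into f, then multiply by Z^2.
  monomial 1·x^2·y^0 ↦ 1·X^2·Y^0·Z^0.
  monomial 1·x^1·y^1 ↦ 1·X^1·Y^1·Z^0.
  monomial 3·x^1·y^0 ↦ 3·X^1·Y^0·Z^1.
  monomial 1·x^0·y^2 ↦ 1·X^0·Y^2·Z^0.
  monomial 1·x^0·y^1 ↦ 1·X^0·Y^1·Z^1.
  monomial 1·x^0·y^0 ↦ 1·X^0·Y^0·Z^2.
Collecting: F(X, Y, Z) = X**2 + X*Y + 3*X*Z + Y**2 + Y*Z + Z**2.


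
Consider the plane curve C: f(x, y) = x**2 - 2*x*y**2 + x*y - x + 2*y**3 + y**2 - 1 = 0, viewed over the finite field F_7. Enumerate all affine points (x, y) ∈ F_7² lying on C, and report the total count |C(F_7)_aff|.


Affine F_7-points: {(3, 2), (4, 2), (4, 3), (5, 3)}; count = 4.

For each of the 49 pairs (x, y) ∈ F_7², evaluate f(x, y) mod 7. Record the zeros.
  x = 0: [0↦6, 1↦2, 2↦5, 3↦6, 4↦3, 5↦1, 6↦5]  zeros at y ∈ ∅
  x = 1: [0↦6, 1↦1, 2↦6, 3↦5, 4↦3, 5↦5, 6↦2]  zeros at y ∈ ∅
  x = 2: [0↦1, 1↦2, 2↦2, 3↦6, 4↦5, 5↦4, 6↦1]  zeros at y ∈ ∅
  x = 3: [0↦5, 1↦5, 2↦0, 3↦2, 4↦2, 5↦5, 6↦2]  zeros at y ∈ {2}
  x = 4: [0↦4, 1↦3, 2↦0, 3↦0, 4↦1, 5↦1, 6↦5]  zeros at y ∈ {2, 3}
  x = 5: [0↦5, 1↦3, 2↦2, 3↦0, 4↦2, 5↦6, 6↦3]  zeros at y ∈ {3}
  x = 6: [0↦1, 1↦5, 2↦6, 3↦2, 4↦5, 5↦6, 6↦3]  zeros at y ∈ ∅
Collecting zeros: affine points = {(3, 2), (4, 2), (4, 3), (5, 3)}.
Total count |C(F_7)_aff| = 4.


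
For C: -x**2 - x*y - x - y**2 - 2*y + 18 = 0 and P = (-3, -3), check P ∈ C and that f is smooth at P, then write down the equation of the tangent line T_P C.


Tangent line at P: 8*x + 7*y + 45 = 0.

Step 1: f(-3, -3) = 0, so P lies on C.
Step 2: partial derivatives
  f_x(x, y) = -2*x - y - 1, f_y(x, y) = -x - 2*y - 2.
  f_x(P) = 8, f_y(P) = 7 (gradient nonzero, so P is smooth).
Step 3: tangent line at P: 8·(x − -3) + 7·(y − -3) = 0.
Expanding: 8*x + 7*y + 45 = 0.


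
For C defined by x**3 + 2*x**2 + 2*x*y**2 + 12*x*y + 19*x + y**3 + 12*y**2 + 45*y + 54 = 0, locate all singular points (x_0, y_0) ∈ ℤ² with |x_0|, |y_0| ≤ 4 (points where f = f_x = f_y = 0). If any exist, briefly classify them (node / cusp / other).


Singular points: {(-1, -3)}; classification: node.

Compute partial derivatives:
  f_x = 3*x**2 + 4*x + 2*y**2 + 12*y + 19.
  f_y = 4*x*y + 12*x + 3*y**2 + 24*y + 45.
Scan x_0 ∈ {−4, ..., 4}. For each x_0, f_y(x_0, y) is a polynomial in y; find its integer roots y ∈ {−4, ..., 4}, then test f_x and f at those candidates.
  x = -4: f_y(-4, y) = 3*y**2 + 8*y - 3; vanishes at y ∈ {-3}. (-4, -3): f_x = 33 ≠ 0.
  x = -3: f_y(-3, y) = 3*y**2 + 12*y + 9; vanishes at y ∈ {-3, -1}. (-3, -3): f_x = 16 ≠ 0; (-3, -1): f_x = 24 ≠ 0.
  x = -2: f_y(-2, y) = 3*y**2 + 16*y + 21; vanishes at y ∈ {-3}. (-2, -3): f_x = 5 ≠ 0.
  x = -1: f_y(-1, y) = 3*y**2 + 20*y + 33; vanishes at y ∈ {-3}. (-1, -3): f_x = 0, f = 0 — SINGULAR.
  x = 0: f_y(0, y) = 3*y**2 + 24*y + 45; vanishes at y ∈ {-3}. (0, -3): f_x = 1 ≠ 0.
  x = 1: f_y(1, y) = 3*y**2 + 28*y + 57; vanishes at y ∈ {-3}. (1, -3): f_x = 8 ≠ 0.
  x = 2: f_y(2, y) = 3*y**2 + 32*y + 69; vanishes at y ∈ {-3}. (2, -3): f_x = 21 ≠ 0.
  x = 3: f_y(3, y) = 3*y**2 + 36*y + 81; vanishes at y ∈ {-3}. (3, -3): f_x = 40 ≠ 0.
  x = 4: f_y(4, y) = 3*y**2 + 40*y + 93; vanishes at y ∈ {-3}. (4, -3): f_x = 65 ≠ 0.
Only singular point on the grid: (-1, -3).
Classify: substitute x = -1 + u, y = -3 + v and expand: f = u**3 - u**2 + 2*u*v**2 + v**3 + v**2.
No constant or linear terms (consistent with a singular point). Quadratic part: -u**2 + v**2. Cubic part: u**3 + 2*u*v**2 + v**3.
The quadratic part v**2 - u**2 = (v − u)(v + u) splits into two distinct linear factors, so there are two distinct tangent lines y − -3 = ±(x − -1) — this is a node (ordinary double point).
Classification: node.


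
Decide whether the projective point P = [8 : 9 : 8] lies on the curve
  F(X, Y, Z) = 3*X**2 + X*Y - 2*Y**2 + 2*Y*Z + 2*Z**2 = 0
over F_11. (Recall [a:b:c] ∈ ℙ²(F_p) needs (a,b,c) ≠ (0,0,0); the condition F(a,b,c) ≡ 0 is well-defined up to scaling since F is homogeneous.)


F(8,9,8) ≡ 0 (mod 11); P is on the curve.

Evaluate F(8, 9, 8) term-by-term (mod 11).
  3*X**2 ↦ 3·64·1·1 = 192
  X*Y ↦ 1·8·9·1 = 72
  -2*Y**2 ↦ -2·1·81·1 = -162
  2*Y*Z ↦ 2·1·9·8 = 144
  2*Z**2 ↦ 2·1·1·64 = 128
Sum: F(8, 9, 8) = (192) + (72) + (-162) + (144) + (128) = 374.
Reducing mod 11: 374 ≡ 0 (mod 11).
Since F(a, b, c) ≡ 0 (mod 11), P lies on the curve.


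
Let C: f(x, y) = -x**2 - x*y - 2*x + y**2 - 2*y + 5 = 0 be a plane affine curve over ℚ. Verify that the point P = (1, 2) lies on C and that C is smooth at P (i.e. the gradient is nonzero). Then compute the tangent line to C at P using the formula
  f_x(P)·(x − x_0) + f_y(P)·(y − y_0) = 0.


Tangent line at P: -6*x + y + 4 = 0.

Step 1: f(1, 2) = 0, so P lies on C.
Step 2: partial derivatives
  f_x(x, y) = -2*x - y - 2, f_y(x, y) = -x + 2*y - 2.
  f_x(P) = -6, f_y(P) = 1 (gradient nonzero, so P is smooth).
Step 3: tangent line at P: -6·(x − 1) + 1·(y − 2) = 0.
Expanding: -6*x + y + 4 = 0.


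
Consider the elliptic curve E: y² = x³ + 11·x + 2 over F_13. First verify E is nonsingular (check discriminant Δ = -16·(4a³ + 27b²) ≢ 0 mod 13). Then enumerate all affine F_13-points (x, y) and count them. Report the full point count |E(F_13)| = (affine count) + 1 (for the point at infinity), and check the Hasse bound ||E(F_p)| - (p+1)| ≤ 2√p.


Affine points = {(1, 1), (1, 12), (3, 6), (3, 7), (5, 0), (8, 2), (8, 11), (12, 4), (12, 9)}; affine count = 9; |E(F_13)| = 10.

Discriminant check: Δ ∝ 4a³ + 27b² = 4·11³ + 27·2² = 4·1331 + 27·4 ≡ 11 (mod 13). Nonzero ⇒ E is nonsingular.
For each x ∈ F_13, compute rhs = x³ + 11·x + 2 mod 13, then count y ∈ F_13 with y² ≡ rhs.
  x = 0: rhs = 2, matching y values: none (0 points).
  x = 1: rhs = 1, matching y values: 1, 12 (2 points).
  x = 2: rhs = 6, matching y values: none (0 points).
  x = 3: rhs = 10, matching y values: 6, 7 (2 points).
  x = 4: rhs = 6, matching y values: none (0 points).
  x = 5: rhs = 0, matching y values: 0 (1 points).
  x = 6: rhs = 11, matching y values: none (0 points).
  x = 7: rhs = 6, matching y values: none (0 points).
  x = 8: rhs = 4, matching y values: 2, 11 (2 points).
  x = 9: rhs = 11, matching y values: none (0 points).
  x = 10: rhs = 7, matching y values: none (0 points).
  x = 11: rhs = 11, matching y values: none (0 points).
  x = 12: rhs = 3, matching y values: 4, 9 (2 points).
Total affine count: 9.
Full point count |E(F_13)| = 9 + 1 = 10.
Hasse bound: |10 − (13+1)| = |-4| = 4 ≤ 2√13 ≈ 7.2111 ✓.


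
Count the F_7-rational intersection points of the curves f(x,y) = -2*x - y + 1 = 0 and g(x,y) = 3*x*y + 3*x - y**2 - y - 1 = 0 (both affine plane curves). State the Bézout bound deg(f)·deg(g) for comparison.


Common zeros: ∅; count = 0; Bézout bound = 2.

deg(f) = 1, deg(g) = 2, so Bézout bound = 2.
Scan x ∈ F_7. For each x, list the y ∈ F_7 with f(x, y) ≡ 0 and those with g(x, y) ≡ 0 (mod 7); the common zeros in that column are the intersection.
  x = 0: f ≡ 0 at y ∈ {1}; g ≡ 0 at y ∈ {2, 4}; common: ∅.
  x = 1: f ≡ 0 at y ∈ {6}; g ≡ 0 at y ∈ ∅; common: ∅.
  x = 2: f ≡ 0 at y ∈ {4}; g ≡ 0 at y ∈ ∅; common: ∅.
  x = 3: f ≡ 0 at y ∈ {2}; g ≡ 0 at y ∈ ∅; common: ∅.
  x = 4: f ≡ 0 at y ∈ {0}; g ≡ 0 at y ∈ {1, 3}; common: ∅.
  x = 5: f ≡ 0 at y ∈ {5}; g ≡ 0 at y ∈ {0}; common: ∅.
  x = 6: f ≡ 0 at y ∈ {3}; g ≡ 0 at y ∈ {5}; common: ∅.
Collecting: common zeros = ∅, so the count is 0.
Comparison with the Bézout bound: 0 ≤ 2 = deg(f)·deg(g), as expected for curves with no common component (the affine F_7-count falls short of the bound because intersections may lie at infinity, over extension fields, or carry multiplicity).


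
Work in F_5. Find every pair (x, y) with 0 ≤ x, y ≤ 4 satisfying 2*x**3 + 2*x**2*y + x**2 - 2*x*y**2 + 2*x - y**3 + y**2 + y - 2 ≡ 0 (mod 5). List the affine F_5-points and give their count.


Affine F_5-points: {(1, 4), (2, 2), (2, 3), (3, 1), (4, 0), (4, 1), (4, 2)}; count = 7.

For each of the 25 pairs (x, y) ∈ F_5², evaluate f(x, y) mod 5. Record the zeros.
  x = 0: [0↦3, 1↦4, 2↦1, 3↦3, 4↦4]  zeros at y ∈ ∅
  x = 1: [0↦3, 1↦4, 2↦2, 3↦1, 4↦0]  zeros at y ∈ {4}
  x = 2: [0↦2, 1↦2, 2↦0, 3↦0, 4↦1]  zeros at y ∈ {2, 3}
  x = 3: [0↦2, 1↦0, 2↦2, 3↦2, 4↦4]  zeros at y ∈ {1}
  x = 4: [0↦0, 1↦0, 2↦0, 3↦4, 4↦1]  zeros at y ∈ {0, 1, 2}
Collecting zeros: affine points = {(1, 4), (2, 2), (2, 3), (3, 1), (4, 0), (4, 1), (4, 2)}.
Total count |C(F_5)_aff| = 7.


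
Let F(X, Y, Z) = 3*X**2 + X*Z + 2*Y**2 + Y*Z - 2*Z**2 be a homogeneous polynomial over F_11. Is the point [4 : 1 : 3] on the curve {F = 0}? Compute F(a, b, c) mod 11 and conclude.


F(4,1,3) ≡ 3 (mod 11); P is NOT on the curve.

Evaluate F(4, 1, 3) term-by-term (mod 11).
  3*X**2 ↦ 3·16·1·1 = 48
  X*Z ↦ 1·4·1·3 = 12
  2*Y**2 ↦ 2·1·1·1 = 2
  Y*Z ↦ 1·1·1·3 = 3
  -2*Z**2 ↦ -2·1·1·9 = -18
Sum: F(4, 1, 3) = (48) + (12) + (2) + (3) + (-18) = 47.
Reducing mod 11: 47 ≡ 3 (mod 11).
Since F(a, b, c) ≡ 3 ≠ 0 (mod 11), P does NOT lie on the curve.


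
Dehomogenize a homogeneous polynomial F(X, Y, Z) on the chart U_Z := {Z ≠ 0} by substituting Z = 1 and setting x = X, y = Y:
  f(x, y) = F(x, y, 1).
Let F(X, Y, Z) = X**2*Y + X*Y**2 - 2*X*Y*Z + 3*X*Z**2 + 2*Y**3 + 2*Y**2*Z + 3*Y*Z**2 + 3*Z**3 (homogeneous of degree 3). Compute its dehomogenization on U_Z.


f(x, y) = x**2*y + x*y**2 - 2*x*y + 3*x + 2*y**3 + 2*y**2 + 3*y + 3

On U_Z we set Z = 1. Each monomial c·X^i·Y^j·Z^k in F becomes c·x^i·y^j·1^k = c·x^i·y^j.
Substituting Z = 1: F(X, Y, 1) = x**2*y + x*y**2 - 2*x*y + 3*x + 2*y**3 + 2*y**2 + 3*y + 3.
Note: deg(f) ≤ deg(F) = 3; strict inequality happens when F is divisible by Z (lost terms).


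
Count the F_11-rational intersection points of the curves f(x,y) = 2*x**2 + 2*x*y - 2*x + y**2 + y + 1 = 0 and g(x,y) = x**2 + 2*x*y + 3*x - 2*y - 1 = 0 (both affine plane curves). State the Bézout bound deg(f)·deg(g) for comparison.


Common zeros: {(2, 1)}; count = 1; Bézout bound = 4.

deg(f) = 2, deg(g) = 2, so Bézout bound = 4.
Scan x ∈ F_11. For each x, list the y ∈ F_11 with f(x, y) ≡ 0 and those with g(x, y) ≡ 0 (mod 11); the common zeros in that column are the intersection.
  x = 0: f ≡ 0 at y ∈ ∅; g ≡ 0 at y ∈ {5}; common: ∅.
  x = 1: f ≡ 0 at y ∈ {2, 6}; g ≡ 0 at y ∈ ∅; common: ∅.
  x = 2: f ≡ 0 at y ∈ {1, 5}; g ≡ 0 at y ∈ {1}; common: {1}.
  x = 3: f ≡ 0 at y ∈ ∅; g ≡ 0 at y ∈ {4}; common: ∅.
  x = 4: f ≡ 0 at y ∈ {4, 9}; g ≡ 0 at y ∈ {1}; common: ∅.
  x = 5: f ≡ 0 at y ∈ {5, 6}; g ≡ 0 at y ∈ {2}; common: ∅.
  x = 6: f ≡ 0 at y ∈ ∅; g ≡ 0 at y ∈ {9}; common: ∅.
  x = 7: f ≡ 0 at y ∈ ∅; g ≡ 0 at y ∈ {8}; common: ∅.
  x = 8: f ≡ 0 at y ∈ ∅; g ≡ 0 at y ∈ {4}; common: ∅.
  x = 9: f ≡ 0 at y ∈ {1, 2}; g ≡ 0 at y ∈ {5}; common: ∅.
  x = 10: f ≡ 0 at y ∈ {3, 9}; g ≡ 0 at y ∈ {2}; common: ∅.
Collecting: common zeros = {(2, 1)}, so the count is 1.
Comparison with the Bézout bound: 1 ≤ 4 = deg(f)·deg(g), as expected for curves with no common component (the affine F_11-count falls short of the bound because intersections may lie at infinity, over extension fields, or carry multiplicity).


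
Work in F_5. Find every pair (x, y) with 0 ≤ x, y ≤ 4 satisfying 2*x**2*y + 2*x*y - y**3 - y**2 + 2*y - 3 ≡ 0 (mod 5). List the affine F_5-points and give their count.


Affine F_5-points: {(0, 4), (4, 4)}; count = 2.

For each of the 25 pairs (x, y) ∈ F_5², evaluate f(x, y) mod 5. Record the zeros.
  x = 0: [0↦2, 1↦2, 2↦4, 3↦2, 4↦0]  zeros at y ∈ {4}
  x = 1: [0↦2, 1↦1, 2↦2, 3↦4, 4↦1]  zeros at y ∈ ∅
  x = 2: [0↦2, 1↦4, 2↦3, 3↦3, 4↦3]  zeros at y ∈ ∅
  x = 3: [0↦2, 1↦1, 2↦2, 3↦4, 4↦1]  zeros at y ∈ ∅
  x = 4: [0↦2, 1↦2, 2↦4, 3↦2, 4↦0]  zeros at y ∈ {4}
Collecting zeros: affine points = {(0, 4), (4, 4)}.
Total count |C(F_5)_aff| = 2.


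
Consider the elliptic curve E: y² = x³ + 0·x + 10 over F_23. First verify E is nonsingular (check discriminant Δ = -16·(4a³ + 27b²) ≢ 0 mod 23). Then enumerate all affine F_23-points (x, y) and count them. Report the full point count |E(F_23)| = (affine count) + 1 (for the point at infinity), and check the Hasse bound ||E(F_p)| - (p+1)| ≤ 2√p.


Affine points = {(2, 8), (2, 15), (7, 10), (7, 13), (8, 4), (8, 19), (9, 7), (9, 16), (12, 6), (12, 17), (15, 2), (15, 21), (16, 9), (16, 14), (17, 1), (17, 22), (18, 0), (20, 11), (20, 12), (21, 5), (21, 18), (22, 3), (22, 20)}; affine count = 23; |E(F_23)| = 24.

Discriminant check: Δ ∝ 4a³ + 27b² = 4·0³ + 27·10² = 4·0 + 27·100 ≡ 9 (mod 23). Nonzero ⇒ E is nonsingular.
For each x ∈ F_23, compute rhs = x³ + 0·x + 10 mod 23, then count y ∈ F_23 with y² ≡ rhs.
  x = 0: rhs = 10, matching y values: none (0 points).
  x = 1: rhs = 11, matching y values: none (0 points).
  x = 2: rhs = 18, matching y values: 8, 15 (2 points).
  x = 3: rhs = 14, matching y values: none (0 points).
  x = 4: rhs = 5, matching y values: none (0 points).
  x = 5: rhs = 20, matching y values: none (0 points).
  x = 6: rhs = 19, matching y values: none (0 points).
  x = 7: rhs = 8, matching y values: 10, 13 (2 points).
  x = 8: rhs = 16, matching y values: 4, 19 (2 points).
  x = 9: rhs = 3, matching y values: 7, 16 (2 points).
  x = 10: rhs = 21, matching y values: none (0 points).
  x = 11: rhs = 7, matching y values: none (0 points).
  x = 12: rhs = 13, matching y values: 6, 17 (2 points).
  x = 13: rhs = 22, matching y values: none (0 points).
  x = 14: rhs = 17, matching y values: none (0 points).
  x = 15: rhs = 4, matching y values: 2, 21 (2 points).
  x = 16: rhs = 12, matching y values: 9, 14 (2 points).
  x = 17: rhs = 1, matching y values: 1, 22 (2 points).
  x = 18: rhs = 0, matching y values: 0 (1 points).
  x = 19: rhs = 15, matching y values: none (0 points).
  x = 20: rhs = 6, matching y values: 11, 12 (2 points).
  x = 21: rhs = 2, matching y values: 5, 18 (2 points).
  x = 22: rhs = 9, matching y values: 3, 20 (2 points).
Total affine count: 23.
Full point count |E(F_23)| = 23 + 1 = 24.
Hasse bound: |24 − (23+1)| = |0| = 0 ≤ 2√23 ≈ 9.5917 ✓.


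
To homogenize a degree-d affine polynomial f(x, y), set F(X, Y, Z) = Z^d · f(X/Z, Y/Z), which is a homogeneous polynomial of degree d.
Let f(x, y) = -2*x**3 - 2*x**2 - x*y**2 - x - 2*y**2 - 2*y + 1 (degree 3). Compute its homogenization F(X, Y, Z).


F(X, Y, Z) = -2*X**3 - 2*X**2*Z - X*Y**2 - X*Z**2 - 2*Y**2*Z - 2*Y*Z**2 + Z**3

deg(f) = 3.
Substitute x = X/Z, y = Y/Z into f, then multiply by Z^3.
  monomial -2·x^3·y^0 ↦ -2·X^3·Y^0·Z^0.
  monomial -2·x^2·y^0 ↦ -2·X^2·Y^0·Z^1.
  monomial -1·x^1·y^2 ↦ -1·X^1·Y^2·Z^0.
  monomial -1·x^1·y^0 ↦ -1·X^1·Y^0·Z^2.
  monomial -2·x^0·y^2 ↦ -2·X^0·Y^2·Z^1.
  monomial -2·x^0·y^1 ↦ -2·X^0·Y^1·Z^2.
  monomial 1·x^0·y^0 ↦ 1·X^0·Y^0·Z^3.
Collecting: F(X, Y, Z) = -2*X**3 - 2*X**2*Z - X*Y**2 - X*Z**2 - 2*Y**2*Z - 2*Y*Z**2 + Z**3.


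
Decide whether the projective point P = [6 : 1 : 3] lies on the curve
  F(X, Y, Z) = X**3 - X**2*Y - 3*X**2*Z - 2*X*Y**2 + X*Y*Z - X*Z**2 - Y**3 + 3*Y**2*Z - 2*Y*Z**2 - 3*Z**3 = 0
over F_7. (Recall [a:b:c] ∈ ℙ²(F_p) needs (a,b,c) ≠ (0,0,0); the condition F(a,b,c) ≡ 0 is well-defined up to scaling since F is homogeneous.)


F(6,1,3) ≡ 4 (mod 7); P is NOT on the curve.

Evaluate F(6, 1, 3) term-by-term (mod 7).
  X**3 ↦ 1·216·1·1 = 216
  -X**2*Y ↦ -1·36·1·1 = -36
  -3*X**2*Z ↦ -3·36·1·3 = -324
  -2*X*Y**2 ↦ -2·6·1·1 = -12
  X*Y*Z ↦ 1·6·1·3 = 18
  -X*Z**2 ↦ -1·6·1·9 = -54
  -Y**3 ↦ -1·1·1·1 = -1
  3*Y**2*Z ↦ 3·1·1·3 = 9
  -2*Y*Z**2 ↦ -2·1·1·9 = -18
  -3*Z**3 ↦ -3·1·1·27 = -81
Sum: F(6, 1, 3) = (216) + (-36) + (-324) + (-12) + (18) + (-54) + (-1) + (9) + (-18) + (-81) = -283.
Reducing mod 7: -283 ≡ 4 (mod 7).
Since F(a, b, c) ≡ 4 ≠ 0 (mod 7), P does NOT lie on the curve.


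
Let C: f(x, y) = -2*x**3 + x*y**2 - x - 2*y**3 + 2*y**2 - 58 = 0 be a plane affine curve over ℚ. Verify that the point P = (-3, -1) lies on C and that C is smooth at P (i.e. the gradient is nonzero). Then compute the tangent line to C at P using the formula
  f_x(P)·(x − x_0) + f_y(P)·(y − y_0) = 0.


Tangent line at P: -54*x - 4*y - 166 = 0.

Step 1: f(-3, -1) = 0, so P lies on C.
Step 2: partial derivatives
  f_x(x, y) = -6*x**2 + y**2 - 1, f_y(x, y) = 2*x*y - 6*y**2 + 4*y.
  f_x(P) = -54, f_y(P) = -4 (gradient nonzero, so P is smooth).
Step 3: tangent line at P: -54·(x − -3) + -4·(y − -1) = 0.
Expanding: -54*x - 4*y - 166 = 0.


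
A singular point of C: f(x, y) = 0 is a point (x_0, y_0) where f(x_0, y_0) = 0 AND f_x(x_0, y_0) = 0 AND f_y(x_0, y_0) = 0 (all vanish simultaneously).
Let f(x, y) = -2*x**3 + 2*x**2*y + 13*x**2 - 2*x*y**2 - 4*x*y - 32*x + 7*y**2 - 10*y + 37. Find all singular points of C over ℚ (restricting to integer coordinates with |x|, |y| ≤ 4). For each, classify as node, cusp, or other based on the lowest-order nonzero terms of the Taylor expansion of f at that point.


Singular points: {(3, 2)}; classification: node.

Compute partial derivatives:
  f_x = -6*x**2 + 4*x*y + 26*x - 2*y**2 - 4*y - 32.
  f_y = 2*x**2 - 4*x*y - 4*x + 14*y - 10.
Scan x_0 ∈ {−4, ..., 4}. For each x_0, f_y(x_0, y) is a polynomial in y; find its integer roots y ∈ {−4, ..., 4}, then test f_x and f at those candidates.
  x = -4: f_y(-4, y) = 30*y + 38; no integer root y with |y| ≤ 4.
  x = -3: f_y(-3, y) = 26*y + 20; no integer root y with |y| ≤ 4.
  x = -2: f_y(-2, y) = 22*y + 6; no integer root y with |y| ≤ 4.
  x = -1: f_y(-1, y) = 18*y - 4; no integer root y with |y| ≤ 4.
  x = 0: f_y(0, y) = 14*y - 10; no integer root y with |y| ≤ 4.
  x = 1: f_y(1, y) = 10*y - 12; no integer root y with |y| ≤ 4.
  x = 2: f_y(2, y) = 6*y - 10; no integer root y with |y| ≤ 4.
  x = 3: f_y(3, y) = 2*y - 4; vanishes at y ∈ {2}. (3, 2): f_x = 0, f = 0 — SINGULAR.
  x = 4: f_y(4, y) = 6 - 2*y; vanishes at y ∈ {3}. (4, 3): f_x = -6 ≠ 0.
Only singular point on the grid: (3, 2).
Classify: substitute x = 3 + u, y = 2 + v and expand: f = -2*u**3 + 2*u**2*v - u**2 - 2*u*v**2 + v**2.
No constant or linear terms (consistent with a singular point). Quadratic part: -u**2 + v**2. Cubic part: -2*u**3 + 2*u**2*v - 2*u*v**2.
The quadratic part v**2 - u**2 = (v − u)(v + u) splits into two distinct linear factors, so there are two distinct tangent lines y − 2 = ±(x − 3) — this is a node (ordinary double point).
Classification: node.


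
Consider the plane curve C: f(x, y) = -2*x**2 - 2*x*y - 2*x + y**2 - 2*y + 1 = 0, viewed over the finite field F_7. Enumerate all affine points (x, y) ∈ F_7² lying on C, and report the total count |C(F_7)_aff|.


Affine F_7-points: {(0, 1), (1, 2), (3, 2), (3, 6), (4, 4), (4, 6), (5, 1), (5, 4)}; count = 8.

For each of the 49 pairs (x, y) ∈ F_7², evaluate f(x, y) mod 7. Record the zeros.
  x = 0: [0↦1, 1↦0, 2↦1, 3↦4, 4↦2, 5↦2, 6↦4]  zeros at y ∈ {1}
  x = 1: [0↦4, 1↦1, 2↦0, 3↦1, 4↦4, 5↦2, 6↦2]  zeros at y ∈ {2}
  x = 2: [0↦3, 1↦5, 2↦2, 3↦1, 4↦2, 5↦5, 6↦3]  zeros at y ∈ ∅
  x = 3: [0↦5, 1↦5, 2↦0, 3↦4, 4↦3, 5↦4, 6↦0]  zeros at y ∈ {2, 6}
  x = 4: [0↦3, 1↦1, 2↦1, 3↦3, 4↦0, 5↦6, 6↦0]  zeros at y ∈ {4, 6}
  x = 5: [0↦4, 1↦0, 2↦5, 3↦5, 4↦0, 5↦4, 6↦3]  zeros at y ∈ {1, 4}
  x = 6: [0↦1, 1↦2, 2↦5, 3↦3, 4↦3, 5↦5, 6↦2]  zeros at y ∈ ∅
Collecting zeros: affine points = {(0, 1), (1, 2), (3, 2), (3, 6), (4, 4), (4, 6), (5, 1), (5, 4)}.
Total count |C(F_7)_aff| = 8.


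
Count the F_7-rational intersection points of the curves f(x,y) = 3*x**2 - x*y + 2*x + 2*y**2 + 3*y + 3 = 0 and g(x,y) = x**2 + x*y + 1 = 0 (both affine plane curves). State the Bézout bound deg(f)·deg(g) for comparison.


Common zeros: ∅; count = 0; Bézout bound = 4.

deg(f) = 2, deg(g) = 2, so Bézout bound = 4.
Scan x ∈ F_7. For each x, list the y ∈ F_7 with f(x, y) ≡ 0 and those with g(x, y) ≡ 0 (mod 7); the common zeros in that column are the intersection.
  x = 0: f ≡ 0 at y ∈ ∅; g ≡ 0 at y ∈ ∅; common: ∅.
  x = 1: f ≡ 0 at y ∈ ∅; g ≡ 0 at y ∈ {5}; common: ∅.
  x = 2: f ≡ 0 at y ∈ ∅; g ≡ 0 at y ∈ {1}; common: ∅.
  x = 3: f ≡ 0 at y ∈ ∅; g ≡ 0 at y ∈ {6}; common: ∅.
  x = 4: f ≡ 0 at y ∈ ∅; g ≡ 0 at y ∈ {1}; common: ∅.
  x = 5: f ≡ 0 at y ∈ {4}; g ≡ 0 at y ∈ {6}; common: ∅.
  x = 6: f ≡ 0 at y ∈ ∅; g ≡ 0 at y ∈ {2}; common: ∅.
Collecting: common zeros = ∅, so the count is 0.
Comparison with the Bézout bound: 0 ≤ 4 = deg(f)·deg(g), as expected for curves with no common component (the affine F_7-count falls short of the bound because intersections may lie at infinity, over extension fields, or carry multiplicity).


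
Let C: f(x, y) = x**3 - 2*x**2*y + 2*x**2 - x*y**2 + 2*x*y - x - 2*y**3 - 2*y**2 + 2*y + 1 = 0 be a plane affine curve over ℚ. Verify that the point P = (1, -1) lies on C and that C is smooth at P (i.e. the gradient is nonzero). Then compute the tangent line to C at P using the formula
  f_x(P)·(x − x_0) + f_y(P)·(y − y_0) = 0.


Tangent line at P: 7*x + 2*y - 5 = 0.

Step 1: f(1, -1) = 0, so P lies on C.
Step 2: partial derivatives
  f_x(x, y) = 3*x**2 - 4*x*y + 4*x - y**2 + 2*y - 1, f_y(x, y) = -2*x**2 - 2*x*y + 2*x - 6*y**2 - 4*y + 2.
  f_x(P) = 7, f_y(P) = 2 (gradient nonzero, so P is smooth).
Step 3: tangent line at P: 7·(x − 1) + 2·(y − -1) = 0.
Expanding: 7*x + 2*y - 5 = 0.


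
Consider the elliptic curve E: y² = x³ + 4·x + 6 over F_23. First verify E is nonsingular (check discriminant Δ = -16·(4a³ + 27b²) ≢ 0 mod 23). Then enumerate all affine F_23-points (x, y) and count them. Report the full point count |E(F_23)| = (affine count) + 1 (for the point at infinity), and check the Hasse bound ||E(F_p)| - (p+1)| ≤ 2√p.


Affine points = {(0, 11), (0, 12), (5, 6), (5, 17), (6, 4), (6, 19), (7, 3), (7, 20), (9, 9), (9, 14), (11, 1), (11, 22), (13, 1), (13, 22), (14, 0), (16, 7), (16, 16), (19, 8), (19, 15), (20, 6), (20, 17), (21, 6), (21, 17), (22, 1), (22, 22)}; affine count = 25; |E(F_23)| = 26.

Discriminant check: Δ ∝ 4a³ + 27b² = 4·4³ + 27·6² = 4·64 + 27·36 ≡ 9 (mod 23). Nonzero ⇒ E is nonsingular.
For each x ∈ F_23, compute rhs = x³ + 4·x + 6 mod 23, then count y ∈ F_23 with y² ≡ rhs.
  x = 0: rhs = 6, matching y values: 11, 12 (2 points).
  x = 1: rhs = 11, matching y values: none (0 points).
  x = 2: rhs = 22, matching y values: none (0 points).
  x = 3: rhs = 22, matching y values: none (0 points).
  x = 4: rhs = 17, matching y values: none (0 points).
  x = 5: rhs = 13, matching y values: 6, 17 (2 points).
  x = 6: rhs = 16, matching y values: 4, 19 (2 points).
  x = 7: rhs = 9, matching y values: 3, 20 (2 points).
  x = 8: rhs = 21, matching y values: none (0 points).
  x = 9: rhs = 12, matching y values: 9, 14 (2 points).
  x = 10: rhs = 11, matching y values: none (0 points).
  x = 11: rhs = 1, matching y values: 1, 22 (2 points).
  x = 12: rhs = 11, matching y values: none (0 points).
  x = 13: rhs = 1, matching y values: 1, 22 (2 points).
  x = 14: rhs = 0, matching y values: 0 (1 points).
  x = 15: rhs = 14, matching y values: none (0 points).
  x = 16: rhs = 3, matching y values: 7, 16 (2 points).
  x = 17: rhs = 19, matching y values: none (0 points).
  x = 18: rhs = 22, matching y values: none (0 points).
  x = 19: rhs = 18, matching y values: 8, 15 (2 points).
  x = 20: rhs = 13, matching y values: 6, 17 (2 points).
  x = 21: rhs = 13, matching y values: 6, 17 (2 points).
  x = 22: rhs = 1, matching y values: 1, 22 (2 points).
Total affine count: 25.
Full point count |E(F_23)| = 25 + 1 = 26.
Hasse bound: |26 − (23+1)| = |2| = 2 ≤ 2√23 ≈ 9.5917 ✓.


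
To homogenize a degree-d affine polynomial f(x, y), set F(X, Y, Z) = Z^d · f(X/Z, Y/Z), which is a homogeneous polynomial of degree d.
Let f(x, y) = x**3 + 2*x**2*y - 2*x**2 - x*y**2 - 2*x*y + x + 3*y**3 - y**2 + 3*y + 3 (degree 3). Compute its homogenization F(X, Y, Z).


F(X, Y, Z) = X**3 + 2*X**2*Y - 2*X**2*Z - X*Y**2 - 2*X*Y*Z + X*Z**2 + 3*Y**3 - Y**2*Z + 3*Y*Z**2 + 3*Z**3

deg(f) = 3.
Substitute x = X/Z, y = Y/Z into f, then multiply by Z^3.
  monomial 1·x^3·y^0 ↦ 1·X^3·Y^0·Z^0.
  monomial 2·x^2·y^1 ↦ 2·X^2·Y^1·Z^0.
  monomial -2·x^2·y^0 ↦ -2·X^2·Y^0·Z^1.
  monomial -1·x^1·y^2 ↦ -1·X^1·Y^2·Z^0.
  monomial -2·x^1·y^1 ↦ -2·X^1·Y^1·Z^1.
  monomial 1·x^1·y^0 ↦ 1·X^1·Y^0·Z^2.
  monomial 3·x^0·y^3 ↦ 3·X^0·Y^3·Z^0.
  monomial -1·x^0·y^2 ↦ -1·X^0·Y^2·Z^1.
  monomial 3·x^0·y^1 ↦ 3·X^0·Y^1·Z^2.
  monomial 3·x^0·y^0 ↦ 3·X^0·Y^0·Z^3.
Collecting: F(X, Y, Z) = X**3 + 2*X**2*Y - 2*X**2*Z - X*Y**2 - 2*X*Y*Z + X*Z**2 + 3*Y**3 - Y**2*Z + 3*Y*Z**2 + 3*Z**3.


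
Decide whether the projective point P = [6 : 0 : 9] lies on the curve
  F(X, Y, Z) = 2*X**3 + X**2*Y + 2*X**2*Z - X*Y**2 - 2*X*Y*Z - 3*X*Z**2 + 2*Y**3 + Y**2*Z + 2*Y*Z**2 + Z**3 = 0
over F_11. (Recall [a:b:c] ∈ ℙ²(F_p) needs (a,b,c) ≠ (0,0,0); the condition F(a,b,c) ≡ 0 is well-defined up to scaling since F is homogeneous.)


F(6,0,9) ≡ 10 (mod 11); P is NOT on the curve.

Evaluate F(6, 0, 9) term-by-term (mod 11).
  2*X**3 ↦ 2·216·1·1 = 432
  X**2*Y ↦ 1·36·0·1 = 0
  2*X**2*Z ↦ 2·36·1·9 = 648
  -X*Y**2 ↦ -1·6·0·1 = 0
  -2*X*Y*Z ↦ -2·6·0·9 = 0
  -3*X*Z**2 ↦ -3·6·1·81 = -1458
  2*Y**3 ↦ 2·1·0·1 = 0
  Y**2*Z ↦ 1·1·0·9 = 0
  2*Y*Z**2 ↦ 2·1·0·81 = 0
  Z**3 ↦ 1·1·1·729 = 729
Sum: F(6, 0, 9) = (432) + (0) + (648) + (0) + (0) + (-1458) + (0) + (0) + (0) + (729) = 351.
Reducing mod 11: 351 ≡ 10 (mod 11).
Since F(a, b, c) ≡ 10 ≠ 0 (mod 11), P does NOT lie on the curve.


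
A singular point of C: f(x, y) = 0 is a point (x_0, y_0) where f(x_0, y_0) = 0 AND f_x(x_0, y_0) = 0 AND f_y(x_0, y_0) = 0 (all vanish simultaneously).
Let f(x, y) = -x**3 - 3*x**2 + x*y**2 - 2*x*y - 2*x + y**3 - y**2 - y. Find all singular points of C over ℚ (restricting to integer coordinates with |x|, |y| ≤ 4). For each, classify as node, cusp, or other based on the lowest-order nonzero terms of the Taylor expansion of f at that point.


Singular points: {(-1, 1)}; classification: cusp.

Compute partial derivatives:
  f_x = -3*x**2 - 6*x + y**2 - 2*y - 2.
  f_y = 2*x*y - 2*x + 3*y**2 - 2*y - 1.
Scan x_0 ∈ {−4, ..., 4}. For each x_0, f_y(x_0, y) is a polynomial in y; find its integer roots y ∈ {−4, ..., 4}, then test f_x and f at those candidates.
  x = -4: f_y(-4, y) = 3*y**2 - 10*y + 7; vanishes at y ∈ {1}. (-4, 1): f_x = -27 ≠ 0.
  x = -3: f_y(-3, y) = 3*y**2 - 8*y + 5; vanishes at y ∈ {1}. (-3, 1): f_x = -12 ≠ 0.
  x = -2: f_y(-2, y) = 3*y**2 - 6*y + 3; vanishes at y ∈ {1}. (-2, 1): f_x = -3 ≠ 0.
  x = -1: f_y(-1, y) = 3*y**2 - 4*y + 1; vanishes at y ∈ {1}. (-1, 1): f_x = 0, f = 0 — SINGULAR.
  x = 0: f_y(0, y) = 3*y**2 - 2*y - 1; vanishes at y ∈ {1}. (0, 1): f_x = -3 ≠ 0.
  x = 1: f_y(1, y) = 3*y**2 - 3; vanishes at y ∈ {-1, 1}. (1, -1): f_x = -8 ≠ 0; (1, 1): f_x = -12 ≠ 0.
  x = 2: f_y(2, y) = 3*y**2 + 2*y - 5; vanishes at y ∈ {1}. (2, 1): f_x = -27 ≠ 0.
  x = 3: f_y(3, y) = 3*y**2 + 4*y - 7; vanishes at y ∈ {1}. (3, 1): f_x = -48 ≠ 0.
  x = 4: f_y(4, y) = 3*y**2 + 6*y - 9; vanishes at y ∈ {-3, 1}. (4, -3): f_x = -59 ≠ 0; (4, 1): f_x = -75 ≠ 0.
Only singular point on the grid: (-1, 1).
Classify: substitute x = -1 + u, y = 1 + v and expand: f = -u**3 + u*v**2 + v**3 + v**2.
No constant or linear terms (consistent with a singular point). Quadratic part: v**2. Cubic part: -u**3 + u*v**2 + v**3.
The quadratic part v**2 is a perfect square, so there is a single (double) tangent line v = 0, i.e. y = 1. Restricting the cubic part to that line (v = 0) leaves -u**3 ≠ 0, so f is not divisible by v and the branch is v² ≈ u**3 to lowest order — this is a cusp.
Classification: cusp.


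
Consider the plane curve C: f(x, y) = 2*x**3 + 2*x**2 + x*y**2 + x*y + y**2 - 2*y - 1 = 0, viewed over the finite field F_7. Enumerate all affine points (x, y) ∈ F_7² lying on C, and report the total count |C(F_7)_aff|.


Affine F_7-points: {(0, 4), (0, 5), (2, 2), (2, 5), (4, 3), (4, 5), (5, 1), (5, 2), (6, 2)}; count = 9.

For each of the 49 pairs (x, y) ∈ F_7², evaluate f(x, y) mod 7. Record the zeros.
  x = 0: [0↦6, 1↦5, 2↦6, 3↦2, 4↦0, 5↦0, 6↦2]  zeros at y ∈ {4, 5}
  x = 1: [0↦3, 1↦4, 2↦2, 3↦4, 4↦3, 5↦6, 6↦6]  zeros at y ∈ ∅
  x = 2: [0↦2, 1↦5, 2↦0, 3↦1, 4↦1, 5↦0, 6↦5]  zeros at y ∈ {2, 5}
  x = 3: [0↦1, 1↦6, 2↦5, 3↦5, 4↦6, 5↦1, 6↦4]  zeros at y ∈ ∅
  x = 4: [0↦5, 1↦5, 2↦1, 3↦0, 4↦2, 5↦0, 6↦1]  zeros at y ∈ {3, 5}
  x = 5: [0↦5, 1↦0, 2↦0, 3↦5, 4↦1, 5↦2, 6↦1]  zeros at y ∈ {1, 2}
  x = 6: [0↦6, 1↦3, 2↦0, 3↦4, 4↦1, 5↦5, 6↦2]  zeros at y ∈ {2}
Collecting zeros: affine points = {(0, 4), (0, 5), (2, 2), (2, 5), (4, 3), (4, 5), (5, 1), (5, 2), (6, 2)}.
Total count |C(F_7)_aff| = 9.


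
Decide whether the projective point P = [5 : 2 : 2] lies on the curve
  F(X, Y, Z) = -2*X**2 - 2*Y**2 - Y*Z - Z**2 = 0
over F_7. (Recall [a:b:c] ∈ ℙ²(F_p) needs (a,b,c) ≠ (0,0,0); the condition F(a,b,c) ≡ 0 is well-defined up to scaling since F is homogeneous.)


F(5,2,2) ≡ 4 (mod 7); P is NOT on the curve.

Evaluate F(5, 2, 2) term-by-term (mod 7).
  -2*X**2 ↦ -2·25·1·1 = -50
  -2*Y**2 ↦ -2·1·4·1 = -8
  -Y*Z ↦ -1·1·2·2 = -4
  -Z**2 ↦ -1·1·1·4 = -4
Sum: F(5, 2, 2) = (-50) + (-8) + (-4) + (-4) = -66.
Reducing mod 7: -66 ≡ 4 (mod 7).
Since F(a, b, c) ≡ 4 ≠ 0 (mod 7), P does NOT lie on the curve.


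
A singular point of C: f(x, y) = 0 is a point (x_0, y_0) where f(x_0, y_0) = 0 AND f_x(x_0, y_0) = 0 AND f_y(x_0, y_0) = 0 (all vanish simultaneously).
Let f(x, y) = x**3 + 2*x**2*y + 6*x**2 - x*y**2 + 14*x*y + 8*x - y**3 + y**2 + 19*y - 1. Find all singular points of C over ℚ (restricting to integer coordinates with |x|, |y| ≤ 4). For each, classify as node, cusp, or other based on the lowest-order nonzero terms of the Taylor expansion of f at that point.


Singular points: {(-3, 1)}; classification: node.

Compute partial derivatives:
  f_x = 3*x**2 + 4*x*y + 12*x - y**2 + 14*y + 8.
  f_y = 2*x**2 - 2*x*y + 14*x - 3*y**2 + 2*y + 19.
Scan x_0 ∈ {−4, ..., 4}. For each x_0, f_y(x_0, y) is a polynomial in y; find its integer roots y ∈ {−4, ..., 4}, then test f_x and f at those candidates.
  x = -4: f_y(-4, y) = -3*y**2 + 10*y - 5; no integer root y with |y| ≤ 4.
  x = -3: f_y(-3, y) = -3*y**2 + 8*y - 5; vanishes at y ∈ {1}. (-3, 1): f_x = 0, f = 0 — SINGULAR.
  x = -2: f_y(-2, y) = -3*y**2 + 6*y - 1; no integer root y with |y| ≤ 4.
  x = -1: f_y(-1, y) = -3*y**2 + 4*y + 7; vanishes at y ∈ {-1}. (-1, -1): f_x = -12 ≠ 0.
  x = 0: f_y(0, y) = -3*y**2 + 2*y + 19; no integer root y with |y| ≤ 4.
  x = 1: f_y(1, y) = 35 - 3*y**2; no integer root y with |y| ≤ 4.
  x = 2: f_y(2, y) = -3*y**2 - 2*y + 55; no integer root y with |y| ≤ 4.
  x = 3: f_y(3, y) = -3*y**2 - 4*y + 79; no integer root y with |y| ≤ 4.
  x = 4: f_y(4, y) = -3*y**2 - 6*y + 107; no integer root y with |y| ≤ 4.
Only singular point on the grid: (-3, 1).
Classify: substitute x = -3 + u, y = 1 + v and expand: f = u**3 + 2*u**2*v - u**2 - u*v**2 - v**3 + v**2.
No constant or linear terms (consistent with a singular point). Quadratic part: -u**2 + v**2. Cubic part: u**3 + 2*u**2*v - u*v**2 - v**3.
The quadratic part v**2 - u**2 = (v − u)(v + u) splits into two distinct linear factors, so there are two distinct tangent lines y − 1 = ±(x − -3) — this is a node (ordinary double point).
Classification: node.
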